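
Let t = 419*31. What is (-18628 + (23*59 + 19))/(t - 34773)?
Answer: 4313/5446 ≈ 0.79196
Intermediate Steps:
t = 12989
(-18628 + (23*59 + 19))/(t - 34773) = (-18628 + (23*59 + 19))/(12989 - 34773) = (-18628 + (1357 + 19))/(-21784) = (-18628 + 1376)*(-1/21784) = -17252*(-1/21784) = 4313/5446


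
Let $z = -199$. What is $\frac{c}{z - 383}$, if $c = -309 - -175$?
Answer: $\frac{67}{291} \approx 0.23024$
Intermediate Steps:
$c = -134$ ($c = -309 + 175 = -134$)
$\frac{c}{z - 383} = - \frac{134}{-199 - 383} = - \frac{134}{-582} = \left(-134\right) \left(- \frac{1}{582}\right) = \frac{67}{291}$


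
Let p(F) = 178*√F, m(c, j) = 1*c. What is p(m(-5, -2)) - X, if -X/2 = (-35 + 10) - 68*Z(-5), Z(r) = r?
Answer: 630 + 178*I*√5 ≈ 630.0 + 398.02*I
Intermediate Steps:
m(c, j) = c
X = -630 (X = -2*((-35 + 10) - 68*(-5)) = -2*(-25 + 340) = -2*315 = -630)
p(m(-5, -2)) - X = 178*√(-5) - 1*(-630) = 178*(I*√5) + 630 = 178*I*√5 + 630 = 630 + 178*I*√5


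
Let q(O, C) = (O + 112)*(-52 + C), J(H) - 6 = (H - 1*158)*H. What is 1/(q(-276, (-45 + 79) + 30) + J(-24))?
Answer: 1/2406 ≈ 0.00041563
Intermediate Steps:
J(H) = 6 + H*(-158 + H) (J(H) = 6 + (H - 1*158)*H = 6 + (H - 158)*H = 6 + (-158 + H)*H = 6 + H*(-158 + H))
q(O, C) = (-52 + C)*(112 + O) (q(O, C) = (112 + O)*(-52 + C) = (-52 + C)*(112 + O))
1/(q(-276, (-45 + 79) + 30) + J(-24)) = 1/((-5824 - 52*(-276) + 112*((-45 + 79) + 30) + ((-45 + 79) + 30)*(-276)) + (6 + (-24)**2 - 158*(-24))) = 1/((-5824 + 14352 + 112*(34 + 30) + (34 + 30)*(-276)) + (6 + 576 + 3792)) = 1/((-5824 + 14352 + 112*64 + 64*(-276)) + 4374) = 1/((-5824 + 14352 + 7168 - 17664) + 4374) = 1/(-1968 + 4374) = 1/2406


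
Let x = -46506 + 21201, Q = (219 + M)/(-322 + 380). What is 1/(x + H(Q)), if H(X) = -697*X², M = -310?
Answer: -3364/90897877 ≈ -3.7009e-5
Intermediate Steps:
Q = -91/58 (Q = (219 - 310)/(-322 + 380) = -91/58 ≈ -1.5690)
x = -25305
1/(x + H(Q)) = 1/(-25305 - 697*(-91/58)²) = 1/(-25305 - 697*8281/3364) = 1/(-25305 - 5771857/3364) = 1/(-90897877/3364) = -3364/90897877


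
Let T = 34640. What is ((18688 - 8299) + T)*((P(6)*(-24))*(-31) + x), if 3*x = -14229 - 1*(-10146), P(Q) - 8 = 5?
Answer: 374236019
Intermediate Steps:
P(Q) = 13 (P(Q) = 8 + 5 = 13)
x = -1361 (x = (-14229 - 1*(-10146))/3 = (-14229 + 10146)/3 = (1/3)*(-4083) = -1361)
((18688 - 8299) + T)*((P(6)*(-24))*(-31) + x) = ((18688 - 8299) + 34640)*((13*(-24))*(-31) - 1361) = (10389 + 34640)*(-312*(-31) - 1361) = 45029*(9672 - 1361) = 45029*8311 = 374236019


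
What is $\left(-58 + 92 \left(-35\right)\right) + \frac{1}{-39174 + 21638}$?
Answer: $- \frac{57483009}{17536} \approx -3278.0$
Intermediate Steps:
$\left(-58 + 92 \left(-35\right)\right) + \frac{1}{-39174 + 21638} = \left(-58 - 3220\right) + \frac{1}{-17536} = -3278 - \frac{1}{17536} = - \frac{57483009}{17536}$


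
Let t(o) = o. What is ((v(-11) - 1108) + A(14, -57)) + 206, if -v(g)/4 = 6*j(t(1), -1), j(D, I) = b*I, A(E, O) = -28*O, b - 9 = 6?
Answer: 1054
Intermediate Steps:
b = 15 (b = 9 + 6 = 15)
j(D, I) = 15*I
v(g) = 360 (v(g) = -24*15*(-1) = -24*(-15) = -4*(-90) = 360)
((v(-11) - 1108) + A(14, -57)) + 206 = ((360 - 1108) - 28*(-57)) + 206 = (-748 + 1596) + 206 = 848 + 206 = 1054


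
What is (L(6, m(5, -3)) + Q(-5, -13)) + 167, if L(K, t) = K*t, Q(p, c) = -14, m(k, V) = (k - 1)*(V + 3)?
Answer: 153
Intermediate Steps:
m(k, V) = (-1 + k)*(3 + V)
(L(6, m(5, -3)) + Q(-5, -13)) + 167 = (6*(-3 - 1*(-3) + 3*5 - 3*5) - 14) + 167 = (6*(-3 + 3 + 15 - 15) - 14) + 167 = (6*0 - 14) + 167 = (0 - 14) + 167 = -14 + 167 = 153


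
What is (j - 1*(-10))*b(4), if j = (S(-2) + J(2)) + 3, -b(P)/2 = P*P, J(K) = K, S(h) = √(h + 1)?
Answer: -480 - 32*I ≈ -480.0 - 32.0*I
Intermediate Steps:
S(h) = √(1 + h)
b(P) = -2*P² (b(P) = -2*P*P = -2*P²)
j = 5 + I (j = (√(1 - 2) + 2) + 3 = (√(-1) + 2) + 3 = (I + 2) + 3 = (2 + I) + 3 = 5 + I ≈ 5.0 + 1.0*I)
(j - 1*(-10))*b(4) = ((5 + I) - 1*(-10))*(-2*4²) = ((5 + I) + 10)*(-2*16) = (15 + I)*(-32) = -480 - 32*I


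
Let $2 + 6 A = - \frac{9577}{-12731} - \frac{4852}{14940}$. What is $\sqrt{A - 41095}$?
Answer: $\frac{i \sqrt{92917604140157817330}}{47550285} \approx 202.72 i$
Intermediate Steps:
$A = - \frac{37386589}{142650855}$ ($A = - \frac{1}{3} + \frac{- \frac{9577}{-12731} - \frac{4852}{14940}}{6} = - \frac{1}{3} + \frac{\left(-9577\right) \left(- \frac{1}{12731}\right) - \frac{1213}{3735}}{6} = - \frac{1}{3} + \frac{\frac{9577}{12731} - \frac{1213}{3735}}{6} = - \frac{1}{3} + \frac{1}{6} \cdot \frac{20327392}{47550285} = - \frac{1}{3} + \frac{10163696}{142650855} = - \frac{37386589}{142650855} \approx -0.26208$)
$\sqrt{A - 41095} = \sqrt{- \frac{37386589}{142650855} - 41095} = \sqrt{- \frac{5862274272814}{142650855}} = \frac{i \sqrt{92917604140157817330}}{47550285}$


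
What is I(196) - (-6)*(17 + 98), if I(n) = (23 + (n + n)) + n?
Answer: 1301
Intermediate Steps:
I(n) = 23 + 3*n (I(n) = (23 + 2*n) + n = 23 + 3*n)
I(196) - (-6)*(17 + 98) = (23 + 3*196) - (-6)*(17 + 98) = (23 + 588) - (-6)*115 = 611 - 1*(-690) = 611 + 690 = 1301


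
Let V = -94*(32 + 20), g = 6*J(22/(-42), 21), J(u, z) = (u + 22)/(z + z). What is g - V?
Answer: 718987/147 ≈ 4891.1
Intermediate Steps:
J(u, z) = (22 + u)/(2*z) (J(u, z) = (22 + u)/((2*z)) = (22 + u)*(1/(2*z)) = (22 + u)/(2*z))
g = 451/147 (g = 6*((½)*(22 + 22/(-42))/21) = 6*((½)*(1/21)*(22 + 22*(-1/42))) = 6*((½)*(1/21)*(22 - 11/21)) = 6*((½)*(1/21)*(451/21)) = 6*(451/882) = 451/147 ≈ 3.0680)
V = -4888 (V = -94*52 = -4888)
g - V = 451/147 - 1*(-4888) = 451/147 + 4888 = 718987/147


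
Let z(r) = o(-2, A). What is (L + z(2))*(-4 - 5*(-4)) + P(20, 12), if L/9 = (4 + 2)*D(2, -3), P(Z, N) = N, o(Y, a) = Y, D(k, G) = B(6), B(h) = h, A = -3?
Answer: 5164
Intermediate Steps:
D(k, G) = 6
z(r) = -2
L = 324 (L = 9*((4 + 2)*6) = 9*(6*6) = 9*36 = 324)
(L + z(2))*(-4 - 5*(-4)) + P(20, 12) = (324 - 2)*(-4 - 5*(-4)) + 12 = 322*(-4 + 20) + 12 = 322*16 + 12 = 5152 + 12 = 5164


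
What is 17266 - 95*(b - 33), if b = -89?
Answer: 28856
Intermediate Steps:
17266 - 95*(b - 33) = 17266 - 95*(-89 - 33) = 17266 - 95*(-122) = 17266 + 11590 = 28856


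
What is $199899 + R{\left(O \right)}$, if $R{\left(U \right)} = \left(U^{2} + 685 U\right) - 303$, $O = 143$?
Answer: $318000$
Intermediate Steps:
$R{\left(U \right)} = -303 + U^{2} + 685 U$
$199899 + R{\left(O \right)} = 199899 + \left(-303 + 143^{2} + 685 \cdot 143\right) = 199899 + \left(-303 + 20449 + 97955\right) = 199899 + 118101 = 318000$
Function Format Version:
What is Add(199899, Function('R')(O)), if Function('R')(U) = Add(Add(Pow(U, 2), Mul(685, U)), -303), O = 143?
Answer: 318000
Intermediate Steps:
Function('R')(U) = Add(-303, Pow(U, 2), Mul(685, U))
Add(199899, Function('R')(O)) = Add(199899, Add(-303, Pow(143, 2), Mul(685, 143))) = Add(199899, Add(-303, 20449, 97955)) = Add(199899, 118101) = 318000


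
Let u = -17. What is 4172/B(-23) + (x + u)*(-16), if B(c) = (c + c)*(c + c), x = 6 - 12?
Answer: 195715/529 ≈ 369.97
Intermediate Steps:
x = -6
B(c) = 4*c² (B(c) = (2*c)*(2*c) = 4*c²)
4172/B(-23) + (x + u)*(-16) = 4172/((4*(-23)²)) + (-6 - 17)*(-16) = 4172/((4*529)) - 23*(-16) = 4172/2116 + 368 = 4172*(1/2116) + 368 = 1043/529 + 368 = 195715/529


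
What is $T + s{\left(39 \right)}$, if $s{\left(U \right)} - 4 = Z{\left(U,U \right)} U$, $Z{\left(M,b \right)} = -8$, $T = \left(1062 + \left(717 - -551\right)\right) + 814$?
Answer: $2836$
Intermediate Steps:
$T = 3144$ ($T = \left(1062 + \left(717 + 551\right)\right) + 814 = \left(1062 + 1268\right) + 814 = 2330 + 814 = 3144$)
$s{\left(U \right)} = 4 - 8 U$
$T + s{\left(39 \right)} = 3144 + \left(4 - 312\right) = 3144 - 308 = 2836$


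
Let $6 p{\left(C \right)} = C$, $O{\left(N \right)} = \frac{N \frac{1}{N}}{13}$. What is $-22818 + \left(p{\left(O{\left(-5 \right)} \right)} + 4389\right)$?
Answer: $- \frac{1437461}{78} \approx -18429.0$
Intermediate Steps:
$O{\left(N \right)} = \frac{1}{13}$ ($O{\left(N \right)} = 1 \cdot \frac{1}{13} = \frac{1}{13}$)
$p{\left(C \right)} = \frac{C}{6}$
$-22818 + \left(p{\left(O{\left(-5 \right)} \right)} + 4389\right) = -22818 + \left(\frac{1}{6} \cdot \frac{1}{13} + 4389\right) = -22818 + \left(\frac{1}{78} + 4389\right) = -22818 + \frac{342343}{78} = - \frac{1437461}{78}$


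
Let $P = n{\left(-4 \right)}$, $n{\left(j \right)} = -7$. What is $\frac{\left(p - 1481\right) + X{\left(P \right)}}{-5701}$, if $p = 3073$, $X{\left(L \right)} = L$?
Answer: $- \frac{1585}{5701} \approx -0.27802$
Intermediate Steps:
$P = -7$
$\frac{\left(p - 1481\right) + X{\left(P \right)}}{-5701} = \frac{\left(3073 - 1481\right) - 7}{-5701} = \left(\left(3073 - 1481\right) - 7\right) \left(- \frac{1}{5701}\right) = \left(1592 - 7\right) \left(- \frac{1}{5701}\right) = 1585 \left(- \frac{1}{5701}\right) = - \frac{1585}{5701}$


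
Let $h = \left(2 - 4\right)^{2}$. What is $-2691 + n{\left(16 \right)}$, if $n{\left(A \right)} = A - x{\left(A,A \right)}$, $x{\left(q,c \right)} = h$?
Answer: $-2679$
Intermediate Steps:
$h = 4$ ($h = \left(2 - 4\right)^{2} = \left(-2\right)^{2} = 4$)
$x{\left(q,c \right)} = 4$
$n{\left(A \right)} = -4 + A$ ($n{\left(A \right)} = A - 4 = -4 + A$)
$-2691 + n{\left(16 \right)} = -2691 + \left(-4 + 16\right) = -2691 + 12 = -2679$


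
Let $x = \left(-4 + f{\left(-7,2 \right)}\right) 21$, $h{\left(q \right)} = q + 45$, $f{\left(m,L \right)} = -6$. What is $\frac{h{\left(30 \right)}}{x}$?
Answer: $- \frac{5}{14} \approx -0.35714$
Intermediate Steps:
$h{\left(q \right)} = 45 + q$
$x = -210$ ($x = \left(-4 - 6\right) 21 = \left(-10\right) 21 = -210$)
$\frac{h{\left(30 \right)}}{x} = \frac{45 + 30}{-210} = 75 \left(- \frac{1}{210}\right) = - \frac{5}{14}$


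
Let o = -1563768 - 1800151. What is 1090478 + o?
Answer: -2273441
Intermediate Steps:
o = -3363919
1090478 + o = 1090478 - 3363919 = -2273441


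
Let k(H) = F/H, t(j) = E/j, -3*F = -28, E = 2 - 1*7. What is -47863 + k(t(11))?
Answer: -718253/15 ≈ -47884.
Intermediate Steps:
E = -5 (E = 2 - 7 = -5)
F = 28/3 (F = -⅓*(-28) = 28/3 ≈ 9.3333)
t(j) = -5/j
k(H) = 28/(3*H)
-47863 + k(t(11)) = -47863 + 28/(3*((-5/11))) = -47863 + 28/(3*((-5*1/11))) = -47863 + 28/(3*(-5/11)) = -47863 + (28/3)*(-11/5) = -47863 - 308/15 = -718253/15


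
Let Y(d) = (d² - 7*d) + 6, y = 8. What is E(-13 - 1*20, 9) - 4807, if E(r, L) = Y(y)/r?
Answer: -158645/33 ≈ -4807.4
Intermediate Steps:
Y(d) = 6 + d² - 7*d
E(r, L) = 14/r (E(r, L) = (6 + 8² - 7*8)/r = (6 + 64 - 56)/r = 14/r)
E(-13 - 1*20, 9) - 4807 = 14/(-13 - 1*20) - 4807 = 14/(-13 - 20) - 4807 = 14/(-33) - 4807 = 14*(-1/33) - 4807 = -14/33 - 4807 = -158645/33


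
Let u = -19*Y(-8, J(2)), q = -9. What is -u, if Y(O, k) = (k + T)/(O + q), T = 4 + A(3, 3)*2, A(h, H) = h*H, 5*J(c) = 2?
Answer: -2128/85 ≈ -25.035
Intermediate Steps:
J(c) = ⅖ (J(c) = (⅕)*2 = ⅖)
A(h, H) = H*h
T = 22 (T = 4 + (3*3)*2 = 4 + 9*2 = 4 + 18 = 22)
Y(O, k) = (22 + k)/(-9 + O) (Y(O, k) = (k + 22)/(O - 9) = (22 + k)/(-9 + O))
u = 2128/85 (u = -19*(22 + ⅖)/(-9 - 8) = -19*112/((-17)*5) = -(-19)*112/(17*5) = -19*(-112/85) = 2128/85 ≈ 25.035)
-u = -1*2128/85 = -2128/85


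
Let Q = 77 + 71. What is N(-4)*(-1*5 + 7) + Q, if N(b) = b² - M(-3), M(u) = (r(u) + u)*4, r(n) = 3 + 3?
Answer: 156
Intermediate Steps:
r(n) = 6
M(u) = 24 + 4*u (M(u) = (6 + u)*4 = 24 + 4*u)
Q = 148
N(b) = -12 + b² (N(b) = b² - (24 + 4*(-3)) = b² - (24 - 12) = b² - 1*12 = b² - 12 = -12 + b²)
N(-4)*(-1*5 + 7) + Q = (-12 + (-4)²)*(-1*5 + 7) + 148 = (-12 + 16)*(-5 + 7) + 148 = 4*2 + 148 = 8 + 148 = 156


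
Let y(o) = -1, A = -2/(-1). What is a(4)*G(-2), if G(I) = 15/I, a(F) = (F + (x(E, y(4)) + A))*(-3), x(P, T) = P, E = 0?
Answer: 135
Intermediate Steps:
A = 2 (A = -2*(-1) = 2)
a(F) = -6 - 3*F (a(F) = (F + (0 + 2))*(-3) = (F + 2)*(-3) = (2 + F)*(-3) = -6 - 3*F)
a(4)*G(-2) = (-6 - 3*4)*(15/(-2)) = (-6 - 12)*(15*(-½)) = -18*(-15/2) = 135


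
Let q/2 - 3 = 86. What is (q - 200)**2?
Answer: 484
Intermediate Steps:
q = 178 (q = 6 + 2*86 = 6 + 172 = 178)
(q - 200)**2 = (178 - 200)**2 = (-22)**2 = 484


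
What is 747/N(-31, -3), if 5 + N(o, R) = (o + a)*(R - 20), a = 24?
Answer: 249/52 ≈ 4.7885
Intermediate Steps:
N(o, R) = -5 + (-20 + R)*(24 + o) (N(o, R) = -5 + (o + 24)*(R - 20) = -5 + (24 + o)*(-20 + R) = -5 + (-20 + R)*(24 + o))
747/N(-31, -3) = 747/(-485 - 20*(-31) + 24*(-3) - 3*(-31)) = 747/(-485 + 620 - 72 + 93) = 747/156 = 747*(1/156) = 249/52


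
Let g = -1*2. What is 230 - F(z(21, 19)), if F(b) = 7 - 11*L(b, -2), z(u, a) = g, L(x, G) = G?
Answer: 201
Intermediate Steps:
g = -2
z(u, a) = -2
F(b) = 29 (F(b) = 7 - 11*(-2) = 7 + 22 = 29)
230 - F(z(21, 19)) = 230 - 1*29 = 230 - 29 = 201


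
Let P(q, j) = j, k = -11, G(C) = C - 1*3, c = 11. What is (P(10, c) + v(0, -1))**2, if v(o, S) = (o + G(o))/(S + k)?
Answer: 2025/16 ≈ 126.56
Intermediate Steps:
G(C) = -3 + C (G(C) = C - 3 = -3 + C)
v(o, S) = (-3 + 2*o)/(-11 + S) (v(o, S) = (o + (-3 + o))/(S - 11) = (-3 + 2*o)/(-11 + S))
(P(10, c) + v(0, -1))**2 = (11 + (-3 + 2*0)/(-11 - 1))**2 = (11 + (-3 + 0)/(-12))**2 = (11 - 1/12*(-3))**2 = (11 + 1/4)**2 = (45/4)**2 = 2025/16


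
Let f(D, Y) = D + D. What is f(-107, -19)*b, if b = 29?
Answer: -6206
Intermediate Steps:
f(D, Y) = 2*D
f(-107, -19)*b = (2*(-107))*29 = -214*29 = -6206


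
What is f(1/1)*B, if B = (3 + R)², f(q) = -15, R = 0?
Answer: -135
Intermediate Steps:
B = 9 (B = (3 + 0)² = 3² = 9)
f(1/1)*B = -15*9 = -135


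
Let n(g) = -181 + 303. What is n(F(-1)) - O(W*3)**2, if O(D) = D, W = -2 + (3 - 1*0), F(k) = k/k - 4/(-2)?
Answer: 113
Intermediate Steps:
F(k) = 3 (F(k) = 1 - 4*(-1/2) = 1 + 2 = 3)
W = 1 (W = -2 + (3 + 0) = -2 + 3 = 1)
n(g) = 122
n(F(-1)) - O(W*3)**2 = 122 - (1*3)**2 = 122 - 1*3**2 = 122 - 1*9 = 122 - 9 = 113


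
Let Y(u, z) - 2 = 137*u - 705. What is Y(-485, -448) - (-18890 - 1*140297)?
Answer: 92039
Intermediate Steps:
Y(u, z) = -703 + 137*u (Y(u, z) = 2 + (137*u - 705) = 2 + (-705 + 137*u) = -703 + 137*u)
Y(-485, -448) - (-18890 - 1*140297) = (-703 + 137*(-485)) - (-18890 - 1*140297) = (-703 - 66445) - (-18890 - 140297) = -67148 - 1*(-159187) = -67148 + 159187 = 92039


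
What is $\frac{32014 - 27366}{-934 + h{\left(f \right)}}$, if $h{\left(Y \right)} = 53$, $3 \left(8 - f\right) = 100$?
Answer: $- \frac{4648}{881} \approx -5.2758$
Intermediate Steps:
$f = - \frac{76}{3}$ ($f = 8 - \frac{100}{3} = - \frac{76}{3} \approx -25.333$)
$\frac{32014 - 27366}{-934 + h{\left(f \right)}} = \frac{32014 - 27366}{-934 + 53} = \frac{4648}{-881} = 4648 \left(- \frac{1}{881}\right) = - \frac{4648}{881}$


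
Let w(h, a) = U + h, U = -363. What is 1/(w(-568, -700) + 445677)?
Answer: 1/444746 ≈ 2.2485e-6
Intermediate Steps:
w(h, a) = -363 + h
1/(w(-568, -700) + 445677) = 1/((-363 - 568) + 445677) = 1/(-931 + 445677) = 1/444746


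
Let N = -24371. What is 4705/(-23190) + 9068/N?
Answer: -64990495/113032698 ≈ -0.57497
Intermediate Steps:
4705/(-23190) + 9068/N = 4705/(-23190) + 9068/(-24371) = 4705*(-1/23190) + 9068*(-1/24371) = -941/4638 - 9068/24371 = -64990495/113032698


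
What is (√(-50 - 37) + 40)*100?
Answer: 4000 + 100*I*√87 ≈ 4000.0 + 932.74*I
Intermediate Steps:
(√(-50 - 37) + 40)*100 = (√(-87) + 40)*100 = (I*√87 + 40)*100 = (40 + I*√87)*100 = 4000 + 100*I*√87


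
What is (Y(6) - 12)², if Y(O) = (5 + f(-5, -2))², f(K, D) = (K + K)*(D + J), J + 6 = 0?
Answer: 52027369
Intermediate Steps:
J = -6 (J = -6 + 0 = -6)
f(K, D) = 2*K*(-6 + D) (f(K, D) = (K + K)*(D - 6) = (2*K)*(-6 + D) = 2*K*(-6 + D))
Y(O) = 7225 (Y(O) = (5 + 2*(-5)*(-6 - 2))² = (5 + 2*(-5)*(-8))² = (5 + 80)² = 85² = 7225)
(Y(6) - 12)² = (7225 - 12)² = 7213² = 52027369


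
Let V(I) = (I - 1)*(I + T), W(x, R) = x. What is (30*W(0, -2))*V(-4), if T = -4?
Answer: 0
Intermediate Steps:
V(I) = (-1 + I)*(-4 + I) (V(I) = (I - 1)*(I - 4) = (-1 + I)*(-4 + I))
(30*W(0, -2))*V(-4) = (30*0)*(4 + (-4)**2 - 5*(-4)) = 0*(4 + 16 + 20) = 0*40 = 0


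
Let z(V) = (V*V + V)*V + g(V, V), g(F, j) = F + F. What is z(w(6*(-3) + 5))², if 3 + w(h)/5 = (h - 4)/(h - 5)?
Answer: 34052535057025/34012224 ≈ 1.0012e+6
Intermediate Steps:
g(F, j) = 2*F
w(h) = -15 + 5*(-4 + h)/(-5 + h) (w(h) = -15 + 5*((h - 4)/(h - 5)) = -15 + 5*((-4 + h)/(-5 + h)) = -15 + 5*(-4 + h)/(-5 + h))
z(V) = 2*V + V*(V + V²) (z(V) = (V*V + V)*V + 2*V = (V² + V)*V + 2*V = (V + V²)*V + 2*V = V*(V + V²) + 2*V = 2*V + V*(V + V²))
z(w(6*(-3) + 5))² = ((5*(11 - 2*(6*(-3) + 5))/(-5 + (6*(-3) + 5)))*(2 + 5*(11 - 2*(6*(-3) + 5))/(-5 + (6*(-3) + 5)) + (5*(11 - 2*(6*(-3) + 5))/(-5 + (6*(-3) + 5)))²))² = ((5*(11 - 2*(-18 + 5))/(-5 + (-18 + 5)))*(2 + 5*(11 - 2*(-18 + 5))/(-5 + (-18 + 5)) + (5*(11 - 2*(-18 + 5))/(-5 + (-18 + 5)))²))² = ((5*(11 - 2*(-13))/(-5 - 13))*(2 + 5*(11 - 2*(-13))/(-5 - 13) + (5*(11 - 2*(-13))/(-5 - 13))²))² = ((5*(11 + 26)/(-18))*(2 + 5*(11 + 26)/(-18) + (5*(11 + 26)/(-18))²))² = ((5*(-1/18)*37)*(2 + 5*(-1/18)*37 + (5*(-1/18)*37)²))² = (-185*(2 - 185/18 + (-185/18)²)/18)² = (-185*(2 - 185/18 + 34225/324)/18)² = (-185/18*31543/324)² = (-5835455/5832)² = 34052535057025/34012224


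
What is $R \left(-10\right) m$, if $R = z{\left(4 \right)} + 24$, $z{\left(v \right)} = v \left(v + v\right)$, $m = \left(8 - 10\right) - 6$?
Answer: $4480$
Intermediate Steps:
$m = -8$ ($m = -2 - 6 = -8$)
$z{\left(v \right)} = 2 v^{2}$ ($z{\left(v \right)} = v 2 v = 2 v^{2}$)
$R = 56$ ($R = 2 \cdot 4^{2} + 24 = 2 \cdot 16 + 24 = 32 + 24 = 56$)
$R \left(-10\right) m = 56 \left(-10\right) \left(-8\right) = \left(-560\right) \left(-8\right) = 4480$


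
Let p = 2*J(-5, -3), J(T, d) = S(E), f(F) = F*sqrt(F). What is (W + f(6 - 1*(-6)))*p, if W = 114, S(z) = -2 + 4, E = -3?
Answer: 456 + 96*sqrt(3) ≈ 622.28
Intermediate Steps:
S(z) = 2
f(F) = F**(3/2)
J(T, d) = 2
p = 4 (p = 2*2 = 4)
(W + f(6 - 1*(-6)))*p = (114 + (6 - 1*(-6))**(3/2))*4 = (114 + (6 + 6)**(3/2))*4 = (114 + 12**(3/2))*4 = (114 + 24*sqrt(3))*4 = 456 + 96*sqrt(3)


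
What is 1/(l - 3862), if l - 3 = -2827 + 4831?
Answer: -1/1855 ≈ -0.00053908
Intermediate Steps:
l = 2007 (l = 3 + (-2827 + 4831) = 3 + 2004 = 2007)
1/(l - 3862) = 1/(2007 - 3862) = 1/(-1855) = -1/1855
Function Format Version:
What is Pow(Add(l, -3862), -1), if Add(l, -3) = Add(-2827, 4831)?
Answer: Rational(-1, 1855) ≈ -0.00053908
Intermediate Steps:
l = 2007 (l = Add(3, Add(-2827, 4831)) = Add(3, 2004) = 2007)
Pow(Add(l, -3862), -1) = Pow(Add(2007, -3862), -1) = Pow(-1855, -1) = Rational(-1, 1855)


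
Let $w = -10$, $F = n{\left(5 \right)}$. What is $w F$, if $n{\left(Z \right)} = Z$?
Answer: $-50$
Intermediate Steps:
$F = 5$
$w F = \left(-10\right) 5 = -50$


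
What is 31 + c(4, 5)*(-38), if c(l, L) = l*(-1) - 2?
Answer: 259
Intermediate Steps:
c(l, L) = -2 - l (c(l, L) = -l - 2 = -2 - l)
31 + c(4, 5)*(-38) = 31 + (-2 - 1*4)*(-38) = 31 + (-2 - 4)*(-38) = 31 - 6*(-38) = 31 + 228 = 259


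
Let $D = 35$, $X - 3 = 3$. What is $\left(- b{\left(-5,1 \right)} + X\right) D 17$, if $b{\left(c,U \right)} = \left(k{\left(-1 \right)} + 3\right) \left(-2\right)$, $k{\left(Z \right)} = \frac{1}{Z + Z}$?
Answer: $6545$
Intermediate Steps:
$X = 6$ ($X = 3 + 3 = 6$)
$k{\left(Z \right)} = \frac{1}{2 Z}$
$b{\left(c,U \right)} = -5$ ($b{\left(c,U \right)} = \left(\frac{1}{2 \left(-1\right)} + 3\right) \left(-2\right) = \left(\frac{1}{2} \left(-1\right) + 3\right) \left(-2\right) = \left(- \frac{1}{2} + 3\right) \left(-2\right) = \frac{5}{2} \left(-2\right) = -5$)
$\left(- b{\left(-5,1 \right)} + X\right) D 17 = \left(\left(-1\right) \left(-5\right) + 6\right) 35 \cdot 17 = \left(5 + 6\right) 35 \cdot 17 = 11 \cdot 35 \cdot 17 = 385 \cdot 17 = 6545$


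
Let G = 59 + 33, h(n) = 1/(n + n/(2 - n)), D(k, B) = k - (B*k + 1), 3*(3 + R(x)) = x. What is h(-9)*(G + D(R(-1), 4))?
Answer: -1111/108 ≈ -10.287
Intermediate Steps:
R(x) = -3 + x/3
D(k, B) = -1 + k - B*k (D(k, B) = k - (1 + B*k) = k + (-1 - B*k) = -1 + k - B*k)
G = 92
h(-9)*(G + D(R(-1), 4)) = ((-2 - 9)/((-9)*(-3 - 9)))*(92 + (-1 + (-3 + (⅓)*(-1)) - 1*4*(-3 + (⅓)*(-1)))) = (-⅑*(-11)/(-12))*(92 + (-1 + (-3 - ⅓) - 1*4*(-3 - ⅓))) = (-⅑*(-1/12)*(-11))*(92 + (-1 - 10/3 - 1*4*(-10/3))) = -11*(92 + (-1 - 10/3 + 40/3))/108 = -11*(92 + 9)/108 = -11/108*101 = -1111/108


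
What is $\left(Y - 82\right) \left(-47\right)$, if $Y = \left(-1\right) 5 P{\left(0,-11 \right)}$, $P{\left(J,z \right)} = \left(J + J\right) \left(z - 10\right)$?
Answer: $3854$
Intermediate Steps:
$P{\left(J,z \right)} = 2 J \left(-10 + z\right)$
$Y = 0$ ($Y = \left(-1\right) 5 \cdot 2 \cdot 0 \left(-10 - 11\right) = - 5 \cdot 2 \cdot 0 \left(-21\right) = \left(-5\right) 0 = 0$)
$\left(Y - 82\right) \left(-47\right) = \left(0 - 82\right) \left(-47\right) = \left(-82\right) \left(-47\right) = 3854$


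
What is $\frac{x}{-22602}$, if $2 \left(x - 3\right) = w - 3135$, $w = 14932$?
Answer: $- \frac{11803}{45204} \approx -0.26111$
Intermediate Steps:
$x = \frac{11803}{2}$ ($x = 3 + \frac{14932 - 3135}{2} = 3 + \frac{1}{2} \cdot 11797 = 3 + \frac{11797}{2} = \frac{11803}{2} \approx 5901.5$)
$\frac{x}{-22602} = \frac{11803}{2 \left(-22602\right)} = \frac{11803}{2} \left(- \frac{1}{22602}\right) = - \frac{11803}{45204}$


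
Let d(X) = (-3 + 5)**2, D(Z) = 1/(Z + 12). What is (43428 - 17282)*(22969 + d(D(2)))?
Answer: 600652058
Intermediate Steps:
D(Z) = 1/(12 + Z)
d(X) = 4 (d(X) = 2**2 = 4)
(43428 - 17282)*(22969 + d(D(2))) = (43428 - 17282)*(22969 + 4) = 26146*22973 = 600652058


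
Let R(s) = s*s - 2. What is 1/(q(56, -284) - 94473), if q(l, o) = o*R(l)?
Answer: -1/984529 ≈ -1.0157e-6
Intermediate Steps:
R(s) = -2 + s² (R(s) = s² - 2 = -2 + s²)
q(l, o) = o*(-2 + l²)
1/(q(56, -284) - 94473) = 1/(-284*(-2 + 56²) - 94473) = 1/(-284*(-2 + 3136) - 94473) = 1/(-284*3134 - 94473) = 1/(-890056 - 94473) = 1/(-984529) = -1/984529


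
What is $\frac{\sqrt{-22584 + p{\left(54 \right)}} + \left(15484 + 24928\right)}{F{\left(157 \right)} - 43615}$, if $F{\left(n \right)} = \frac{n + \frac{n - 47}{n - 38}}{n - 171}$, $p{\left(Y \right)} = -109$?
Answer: $- \frac{67326392}{72681383} - \frac{1666 i \sqrt{22693}}{72681383} \approx -0.92632 - 0.003453 i$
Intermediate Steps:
$F{\left(n \right)} = \frac{n + \frac{-47 + n}{-38 + n}}{-171 + n}$
$\frac{\sqrt{-22584 + p{\left(54 \right)}} + \left(15484 + 24928\right)}{F{\left(157 \right)} - 43615} = \frac{\sqrt{-22584 - 109} + \left(15484 + 24928\right)}{\frac{-47 + 157^{2} - 5809}{6498 + 157^{2} - 32813} - 43615} = \frac{\sqrt{-22693} + 40412}{\frac{-47 + 24649 - 5809}{6498 + 24649 - 32813} - 43615} = \frac{i \sqrt{22693} + 40412}{\frac{1}{-1666} \cdot 18793 - 43615} = \frac{40412 + i \sqrt{22693}}{\left(- \frac{1}{1666}\right) 18793 - 43615} = \frac{40412 + i \sqrt{22693}}{- \frac{18793}{1666} - 43615} = \frac{40412 + i \sqrt{22693}}{- \frac{72681383}{1666}} = \left(40412 + i \sqrt{22693}\right) \left(- \frac{1666}{72681383}\right) = - \frac{67326392}{72681383} - \frac{1666 i \sqrt{22693}}{72681383}$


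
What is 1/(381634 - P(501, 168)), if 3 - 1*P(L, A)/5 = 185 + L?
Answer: 1/385049 ≈ 2.5971e-6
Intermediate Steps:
P(L, A) = -910 - 5*L (P(L, A) = 15 - 5*(185 + L) = 15 + (-925 - 5*L) = -910 - 5*L)
1/(381634 - P(501, 168)) = 1/(381634 - (-910 - 5*501)) = 1/(381634 - (-910 - 2505)) = 1/(381634 - 1*(-3415)) = 1/(381634 + 3415) = 1/385049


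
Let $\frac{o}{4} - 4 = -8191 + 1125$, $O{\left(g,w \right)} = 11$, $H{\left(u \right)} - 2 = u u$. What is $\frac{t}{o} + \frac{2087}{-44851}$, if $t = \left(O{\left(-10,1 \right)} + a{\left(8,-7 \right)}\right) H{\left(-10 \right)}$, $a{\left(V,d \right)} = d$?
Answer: $- \frac{3218866}{52789627} \approx -0.060975$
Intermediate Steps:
$H{\left(u \right)} = 2 + u^{2}$ ($H{\left(u \right)} = 2 + u u = 2 + u^{2}$)
$o = -28248$ ($o = 16 + 4 \left(-8191 + 1125\right) = 16 + 4 \left(-7066\right) = 16 - 28264 = -28248$)
$t = 408$ ($t = \left(11 - 7\right) \left(2 + \left(-10\right)^{2}\right) = 4 \left(2 + 100\right) = 4 \cdot 102 = 408$)
$\frac{t}{o} + \frac{2087}{-44851} = \frac{408}{-28248} + \frac{2087}{-44851} = 408 \left(- \frac{1}{28248}\right) + 2087 \left(- \frac{1}{44851}\right) = - \frac{17}{1177} - \frac{2087}{44851} = - \frac{3218866}{52789627}$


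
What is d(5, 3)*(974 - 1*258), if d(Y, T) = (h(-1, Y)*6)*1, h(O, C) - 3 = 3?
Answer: 25776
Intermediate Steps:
h(O, C) = 6 (h(O, C) = 3 + 3 = 6)
d(Y, T) = 36 (d(Y, T) = (6*6)*1 = 36*1 = 36)
d(5, 3)*(974 - 1*258) = 36*(974 - 1*258) = 36*(974 - 258) = 36*716 = 25776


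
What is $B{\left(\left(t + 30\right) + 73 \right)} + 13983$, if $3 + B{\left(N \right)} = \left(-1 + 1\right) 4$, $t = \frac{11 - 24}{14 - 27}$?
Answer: $13980$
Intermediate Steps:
$t = 1$ ($t = - \frac{13}{-13} = \left(-13\right) \left(- \frac{1}{13}\right) = 1$)
$B{\left(N \right)} = -3$ ($B{\left(N \right)} = -3 + \left(-1 + 1\right) 4 = -3 + 0 \cdot 4 = -3 + 0 = -3$)
$B{\left(\left(t + 30\right) + 73 \right)} + 13983 = -3 + 13983 = 13980$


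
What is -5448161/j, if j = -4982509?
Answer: 5448161/4982509 ≈ 1.0935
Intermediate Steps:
-5448161/j = -5448161/(-4982509) = -5448161*(-1/4982509) = 5448161/4982509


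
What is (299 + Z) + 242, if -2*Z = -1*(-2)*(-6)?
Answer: 547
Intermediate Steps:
Z = 6 (Z = -(-1*(-2))*(-6)/2 = -(-6) = -½*(-12) = 6)
(299 + Z) + 242 = (299 + 6) + 242 = 305 + 242 = 547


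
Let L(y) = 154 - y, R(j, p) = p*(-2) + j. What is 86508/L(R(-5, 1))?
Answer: 86508/161 ≈ 537.32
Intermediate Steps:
R(j, p) = j - 2*p (R(j, p) = -2*p + j = j - 2*p)
86508/L(R(-5, 1)) = 86508/(154 - (-5 - 2*1)) = 86508/(154 - (-5 - 2)) = 86508/(154 - 1*(-7)) = 86508/(154 + 7) = 86508/161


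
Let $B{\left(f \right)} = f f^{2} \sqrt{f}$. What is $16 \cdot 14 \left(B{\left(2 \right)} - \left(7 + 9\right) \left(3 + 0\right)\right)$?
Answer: $-10752 + 1792 \sqrt{2} \approx -8217.7$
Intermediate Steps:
$B{\left(f \right)} = f^{\frac{7}{2}}$ ($B{\left(f \right)} = f^{3} \sqrt{f} = f^{\frac{7}{2}}$)
$16 \cdot 14 \left(B{\left(2 \right)} - \left(7 + 9\right) \left(3 + 0\right)\right) = 16 \cdot 14 \left(2^{\frac{7}{2}} - \left(7 + 9\right) \left(3 + 0\right)\right) = 224 \left(8 \sqrt{2} - 16 \cdot 3\right) = 224 \left(8 \sqrt{2} - 48\right) = 224 \left(-48 + 8 \sqrt{2}\right) = -10752 + 1792 \sqrt{2}$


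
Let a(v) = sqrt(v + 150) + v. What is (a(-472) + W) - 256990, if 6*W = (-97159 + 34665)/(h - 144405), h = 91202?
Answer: -41093221111/159609 + I*sqrt(322) ≈ -2.5746e+5 + 17.944*I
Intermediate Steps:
W = 31247/159609 (W = ((-97159 + 34665)/(91202 - 144405))/6 = (-62494/(-53203))/6 = (-62494*(-1/53203))/6 = (1/6)*(62494/53203) = 31247/159609 ≈ 0.19577)
a(v) = v + sqrt(150 + v) (a(v) = sqrt(150 + v) + v = v + sqrt(150 + v))
(a(-472) + W) - 256990 = ((-472 + sqrt(150 - 472)) + 31247/159609) - 256990 = ((-472 + sqrt(-322)) + 31247/159609) - 256990 = ((-472 + I*sqrt(322)) + 31247/159609) - 256990 = (-75304201/159609 + I*sqrt(322)) - 256990 = -41093221111/159609 + I*sqrt(322)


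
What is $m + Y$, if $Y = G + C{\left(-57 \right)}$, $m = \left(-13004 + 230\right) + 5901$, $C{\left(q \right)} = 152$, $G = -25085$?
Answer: $-31806$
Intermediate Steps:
$m = -6873$ ($m = -12774 + 5901 = -6873$)
$Y = -24933$ ($Y = -25085 + 152 = -24933$)
$m + Y = -6873 - 24933 = -31806$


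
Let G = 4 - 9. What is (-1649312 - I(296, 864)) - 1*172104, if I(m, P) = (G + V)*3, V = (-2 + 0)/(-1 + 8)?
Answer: -12749801/7 ≈ -1.8214e+6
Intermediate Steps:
V = -2/7 ≈ -0.28571
G = -5
I(m, P) = -111/7 (I(m, P) = (-5 - 2/7)*3 = -37/7*3 = -111/7)
(-1649312 - I(296, 864)) - 1*172104 = (-1649312 - 1*(-111/7)) - 1*172104 = (-1649312 + 111/7) - 172104 = -11545073/7 - 172104 = -12749801/7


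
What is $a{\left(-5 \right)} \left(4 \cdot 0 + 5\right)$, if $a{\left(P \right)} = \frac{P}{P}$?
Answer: $5$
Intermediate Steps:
$a{\left(P \right)} = 1$
$a{\left(-5 \right)} \left(4 \cdot 0 + 5\right) = 1 \left(4 \cdot 0 + 5\right) = 1 \left(0 + 5\right) = 1 \cdot 5 = 5$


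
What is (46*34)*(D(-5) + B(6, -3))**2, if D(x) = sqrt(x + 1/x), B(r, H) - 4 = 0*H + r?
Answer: 741336/5 + 6256*I*sqrt(130) ≈ 1.4827e+5 + 71329.0*I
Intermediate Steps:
B(r, H) = 4 + r (B(r, H) = 4 + (0*H + r) = 4 + (0 + r) = 4 + r)
(46*34)*(D(-5) + B(6, -3))**2 = (46*34)*(sqrt(-5 + 1/(-5)) + (4 + 6))**2 = 1564*(sqrt(-5 - 1/5) + 10)**2 = 1564*(sqrt(-26/5) + 10)**2 = 1564*(I*sqrt(130)/5 + 10)**2 = 1564*(10 + I*sqrt(130)/5)**2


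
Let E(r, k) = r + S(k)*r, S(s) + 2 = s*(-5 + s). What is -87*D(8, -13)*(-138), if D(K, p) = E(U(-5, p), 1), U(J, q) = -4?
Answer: 240120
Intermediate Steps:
S(s) = -2 + s*(-5 + s)
E(r, k) = r + r*(-2 + k² - 5*k) (E(r, k) = r + (-2 + k² - 5*k)*r = r + r*(-2 + k² - 5*k))
D(K, p) = 20 (D(K, p) = -4*(-1 + 1² - 5*1) = -4*(-1 + 1 - 5) = -4*(-5) = 20)
-87*D(8, -13)*(-138) = -87*20*(-138) = -1740*(-138) = 240120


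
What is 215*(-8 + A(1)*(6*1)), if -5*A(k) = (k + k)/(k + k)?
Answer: -1978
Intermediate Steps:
A(k) = -⅕ (A(k) = -(k + k)/(5*(k + k)) = -2*k/(5*(2*k)) = -2*k*1/(2*k)/5 = -⅕*1 = -⅕)
215*(-8 + A(1)*(6*1)) = 215*(-8 - 6/5) = 215*(-46/5) = -1978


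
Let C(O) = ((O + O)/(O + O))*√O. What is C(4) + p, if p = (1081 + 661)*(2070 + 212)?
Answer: 3975246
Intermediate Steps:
C(O) = √O (C(O) = ((2*O)/((2*O)))*√O = ((2*O)*(1/(2*O)))*√O = 1*√O = √O)
p = 3975244 (p = 1742*2282 = 3975244)
C(4) + p = √4 + 3975244 = 2 + 3975244 = 3975246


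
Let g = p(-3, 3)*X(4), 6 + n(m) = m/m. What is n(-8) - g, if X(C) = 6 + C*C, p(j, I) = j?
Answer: 61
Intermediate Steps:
n(m) = -5 (n(m) = -6 + m/m = -6 + 1 = -5)
X(C) = 6 + C²
g = -66 (g = -3*(6 + 4²) = -3*(6 + 16) = -3*22 = -66)
n(-8) - g = -5 - 1*(-66) = -5 + 66 = 61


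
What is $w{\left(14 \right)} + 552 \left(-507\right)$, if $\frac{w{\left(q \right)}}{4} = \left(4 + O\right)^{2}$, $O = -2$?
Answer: $-279848$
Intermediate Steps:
$w{\left(q \right)} = 16$ ($w{\left(q \right)} = 4 \left(4 - 2\right)^{2} = 4 \cdot 2^{2} = 4 \cdot 4 = 16$)
$w{\left(14 \right)} + 552 \left(-507\right) = 16 + 552 \left(-507\right) = 16 - 279864 = -279848$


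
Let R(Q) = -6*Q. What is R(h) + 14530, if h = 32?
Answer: 14338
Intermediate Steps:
R(h) + 14530 = -6*32 + 14530 = -192 + 14530 = 14338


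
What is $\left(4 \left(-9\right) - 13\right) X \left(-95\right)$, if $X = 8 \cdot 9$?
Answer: $335160$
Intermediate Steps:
$X = 72$
$\left(4 \left(-9\right) - 13\right) X \left(-95\right) = \left(4 \left(-9\right) - 13\right) 72 \left(-95\right) = \left(-36 - 13\right) 72 \left(-95\right) = \left(-49\right) 72 \left(-95\right) = \left(-3528\right) \left(-95\right) = 335160$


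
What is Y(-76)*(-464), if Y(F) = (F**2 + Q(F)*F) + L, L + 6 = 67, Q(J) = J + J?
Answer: -8068496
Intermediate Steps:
Q(J) = 2*J
L = 61 (L = -6 + 67 = 61)
Y(F) = 61 + 3*F**2 (Y(F) = (F**2 + (2*F)*F) + 61 = (F**2 + 2*F**2) + 61 = 3*F**2 + 61 = 61 + 3*F**2)
Y(-76)*(-464) = (61 + 3*(-76)**2)*(-464) = (61 + 3*5776)*(-464) = (61 + 17328)*(-464) = 17389*(-464) = -8068496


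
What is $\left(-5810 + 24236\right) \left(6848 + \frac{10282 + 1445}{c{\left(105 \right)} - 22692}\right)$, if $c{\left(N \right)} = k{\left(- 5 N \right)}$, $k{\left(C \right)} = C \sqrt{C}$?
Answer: $\frac{9247559100473832}{73292221} + \frac{63023829750 i \sqrt{21}}{73292221} \approx 1.2617 \cdot 10^{8} + 3940.5 i$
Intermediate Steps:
$k{\left(C \right)} = C^{\frac{3}{2}}$
$c{\left(N \right)} = 5 \sqrt{5} \left(- N\right)^{\frac{3}{2}}$ ($c{\left(N \right)} = \left(- 5 N\right)^{\frac{3}{2}} = 5 \sqrt{5} \left(- N\right)^{\frac{3}{2}}$)
$\left(-5810 + 24236\right) \left(6848 + \frac{10282 + 1445}{c{\left(105 \right)} - 22692}\right) = \left(-5810 + 24236\right) \left(6848 + \frac{10282 + 1445}{5 \sqrt{5} \left(\left(-1\right) 105\right)^{\frac{3}{2}} - 22692}\right) = 18426 \left(6848 + \frac{11727}{5 \sqrt{5} \left(-105\right)^{\frac{3}{2}} - 22692}\right) = 18426 \left(6848 + \frac{11727}{5 \sqrt{5} \left(- 105 i \sqrt{105}\right) - 22692}\right) = 18426 \left(6848 + \frac{11727}{- 2625 i \sqrt{21} - 22692}\right) = 18426 \left(6848 + \frac{11727}{-22692 - 2625 i \sqrt{21}}\right) = 126181248 + \frac{216081702}{-22692 - 2625 i \sqrt{21}}$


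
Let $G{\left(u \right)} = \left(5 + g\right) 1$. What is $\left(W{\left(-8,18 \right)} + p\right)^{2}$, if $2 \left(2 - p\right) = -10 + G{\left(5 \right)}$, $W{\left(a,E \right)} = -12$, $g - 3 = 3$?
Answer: $\frac{441}{4} \approx 110.25$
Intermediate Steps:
$g = 6$ ($g = 3 + 3 = 6$)
$G{\left(u \right)} = 11$ ($G{\left(u \right)} = \left(5 + 6\right) 1 = 11 \cdot 1 = 11$)
$p = \frac{3}{2}$ ($p = 2 - \frac{-10 + 11}{2} = 2 - \frac{1}{2} = \frac{3}{2} \approx 1.5$)
$\left(W{\left(-8,18 \right)} + p\right)^{2} = \left(-12 + \frac{3}{2}\right)^{2} = \left(- \frac{21}{2}\right)^{2} = \frac{441}{4}$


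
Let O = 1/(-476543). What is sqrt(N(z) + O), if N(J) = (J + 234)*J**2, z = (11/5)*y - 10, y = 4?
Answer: sqrt(47580573429643105)/11913575 ≈ 18.309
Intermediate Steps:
z = -6/5 (z = (11/5)*4 - 10 = 44/5 - 10 = -6/5 ≈ -1.2000)
O = -1/476543 ≈ -2.0984e-6
N(J) = J**2*(234 + J) (N(J) = (234 + J)*J**2 = J**2*(234 + J))
sqrt(N(z) + O) = sqrt((-6/5)**2*(234 - 6/5) - 1/476543) = sqrt((36/25)*(1164/5) - 1/476543) = sqrt(41904/125 - 1/476543) = sqrt(19969057747/59567875) = sqrt(47580573429643105)/11913575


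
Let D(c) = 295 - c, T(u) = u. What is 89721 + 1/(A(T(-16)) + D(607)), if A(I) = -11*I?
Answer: 12202055/136 ≈ 89721.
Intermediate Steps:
89721 + 1/(A(T(-16)) + D(607)) = 89721 + 1/(-11*(-16) + (295 - 1*607)) = 89721 + 1/(176 + (295 - 607)) = 89721 + 1/(176 - 312) = 89721 + 1/(-136) = 89721 - 1/136 = 12202055/136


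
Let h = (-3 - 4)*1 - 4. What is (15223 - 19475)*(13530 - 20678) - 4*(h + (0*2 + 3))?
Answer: 30393328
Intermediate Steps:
h = -11 (h = -7*1 - 4 = -7 - 4 = -11)
(15223 - 19475)*(13530 - 20678) - 4*(h + (0*2 + 3)) = (15223 - 19475)*(13530 - 20678) - 4*(-11 + (0*2 + 3)) = -4252*(-7148) - 4*(-11 + (0 + 3)) = 30393296 - 4*(-11 + 3) = 30393296 - 4*(-8) = 30393296 + 32 = 30393328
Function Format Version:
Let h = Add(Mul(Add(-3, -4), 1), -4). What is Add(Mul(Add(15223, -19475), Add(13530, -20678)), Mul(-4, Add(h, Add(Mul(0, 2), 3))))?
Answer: 30393328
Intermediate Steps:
h = -11 (h = Add(Mul(-7, 1), -4) = Add(-7, -4) = -11)
Add(Mul(Add(15223, -19475), Add(13530, -20678)), Mul(-4, Add(h, Add(Mul(0, 2), 3)))) = Add(Mul(Add(15223, -19475), Add(13530, -20678)), Mul(-4, Add(-11, Add(Mul(0, 2), 3)))) = Add(Mul(-4252, -7148), Mul(-4, Add(-11, Add(0, 3)))) = Add(30393296, Mul(-4, Add(-11, 3))) = Add(30393296, Mul(-4, -8)) = Add(30393296, 32) = 30393328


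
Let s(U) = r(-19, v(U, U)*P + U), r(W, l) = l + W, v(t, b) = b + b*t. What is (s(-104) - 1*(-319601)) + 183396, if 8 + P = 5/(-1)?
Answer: 363618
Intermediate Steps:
P = -13 (P = -8 + 5/(-1) = -8 + 5*(-1) = -8 - 5 = -13)
r(W, l) = W + l
s(U) = -19 + U - 13*U*(1 + U) (s(U) = -19 + ((U*(1 + U))*(-13) + U) = -19 + (-13*U*(1 + U) + U) = -19 + (U - 13*U*(1 + U)) = -19 + U - 13*U*(1 + U))
(s(-104) - 1*(-319601)) + 183396 = ((-19 - 104 - 13*(-104)*(1 - 104)) - 1*(-319601)) + 183396 = ((-19 - 104 - 13*(-104)*(-103)) + 319601) + 183396 = ((-19 - 104 - 139256) + 319601) + 183396 = (-139379 + 319601) + 183396 = 180222 + 183396 = 363618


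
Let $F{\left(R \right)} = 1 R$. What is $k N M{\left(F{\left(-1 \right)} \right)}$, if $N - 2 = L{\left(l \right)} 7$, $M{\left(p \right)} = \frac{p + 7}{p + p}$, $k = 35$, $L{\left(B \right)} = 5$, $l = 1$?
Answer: $-3885$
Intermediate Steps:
$F{\left(R \right)} = R$
$M{\left(p \right)} = \frac{7 + p}{2 p}$
$N = 37$ ($N = 2 + 5 \cdot 7 = 2 + 35 = 37$)
$k N M{\left(F{\left(-1 \right)} \right)} = 35 \cdot 37 \frac{7 - 1}{2 \left(-1\right)} = 1295 \cdot \frac{1}{2} \left(-1\right) 6 = 1295 \left(-3\right) = -3885$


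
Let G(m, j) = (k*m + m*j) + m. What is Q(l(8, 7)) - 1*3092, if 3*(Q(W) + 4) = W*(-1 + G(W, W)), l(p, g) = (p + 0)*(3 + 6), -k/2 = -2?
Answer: 129936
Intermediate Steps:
k = 4 (k = -2*(-2) = 4)
l(p, g) = 9*p (l(p, g) = p*9 = 9*p)
G(m, j) = 5*m + j*m (G(m, j) = (4*m + m*j) + m = (4*m + j*m) + m = 5*m + j*m)
Q(W) = -4 + W*(-1 + W*(5 + W))/3 (Q(W) = -4 + (W*(-1 + W*(5 + W)))/3 = -4 + W*(-1 + W*(5 + W))/3)
Q(l(8, 7)) - 1*3092 = (-4 - 3*8 + (9*8)²*(5 + 9*8)/3) - 1*3092 = (-4 - ⅓*72 + (⅓)*72²*(5 + 72)) - 3092 = (-4 - 24 + (⅓)*5184*77) - 3092 = (-4 - 24 + 133056) - 3092 = 133028 - 3092 = 129936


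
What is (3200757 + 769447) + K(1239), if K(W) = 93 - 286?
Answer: 3970011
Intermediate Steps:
K(W) = -193
(3200757 + 769447) + K(1239) = (3200757 + 769447) - 193 = 3970204 - 193 = 3970011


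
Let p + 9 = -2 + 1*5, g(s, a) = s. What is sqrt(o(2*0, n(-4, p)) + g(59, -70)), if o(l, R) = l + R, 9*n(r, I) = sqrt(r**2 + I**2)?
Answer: sqrt(531 + 2*sqrt(13))/3 ≈ 7.7331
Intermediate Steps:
p = -6 (p = -9 + (-2 + 1*5) = -9 + (-2 + 5) = -9 + 3 = -6)
n(r, I) = sqrt(I**2 + r**2)/9 (n(r, I) = sqrt(r**2 + I**2)/9 = sqrt(I**2 + r**2)/9)
o(l, R) = R + l
sqrt(o(2*0, n(-4, p)) + g(59, -70)) = sqrt((sqrt((-6)**2 + (-4)**2)/9 + 2*0) + 59) = sqrt((sqrt(36 + 16)/9 + 0) + 59) = sqrt((sqrt(52)/9 + 0) + 59) = sqrt(((2*sqrt(13))/9 + 0) + 59) = sqrt((2*sqrt(13)/9 + 0) + 59) = sqrt(2*sqrt(13)/9 + 59) = sqrt(59 + 2*sqrt(13)/9)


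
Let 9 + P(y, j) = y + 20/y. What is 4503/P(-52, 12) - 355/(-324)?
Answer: -163889/2268 ≈ -72.261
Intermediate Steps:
P(y, j) = -9 + y + 20/y (P(y, j) = -9 + (y + 20/y) = -9 + y + 20/y)
4503/P(-52, 12) - 355/(-324) = 4503/(-9 - 52 + 20/(-52)) - 355/(-324) = 4503/(-9 - 52 + 20*(-1/52)) - 355*(-1/324) = 4503/(-9 - 52 - 5/13) + 355/324 = 4503/(-798/13) + 355/324 = 4503*(-13/798) + 355/324 = -1027/14 + 355/324 = -163889/2268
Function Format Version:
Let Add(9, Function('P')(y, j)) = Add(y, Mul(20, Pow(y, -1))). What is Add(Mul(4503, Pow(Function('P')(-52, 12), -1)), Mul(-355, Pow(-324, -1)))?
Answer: Rational(-163889, 2268) ≈ -72.261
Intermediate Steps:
Function('P')(y, j) = Add(-9, y, Mul(20, Pow(y, -1))) (Function('P')(y, j) = Add(-9, Add(y, Mul(20, Pow(y, -1)))) = Add(-9, y, Mul(20, Pow(y, -1))))
Add(Mul(4503, Pow(Function('P')(-52, 12), -1)), Mul(-355, Pow(-324, -1))) = Add(Mul(4503, Pow(Add(-9, -52, Mul(20, Pow(-52, -1))), -1)), Mul(-355, Pow(-324, -1))) = Add(Mul(4503, Pow(Add(-9, -52, Mul(20, Rational(-1, 52))), -1)), Mul(-355, Rational(-1, 324))) = Add(Mul(4503, Pow(Add(-9, -52, Rational(-5, 13)), -1)), Rational(355, 324)) = Add(Mul(4503, Pow(Rational(-798, 13), -1)), Rational(355, 324)) = Add(Mul(4503, Rational(-13, 798)), Rational(355, 324)) = Add(Rational(-1027, 14), Rational(355, 324)) = Rational(-163889, 2268)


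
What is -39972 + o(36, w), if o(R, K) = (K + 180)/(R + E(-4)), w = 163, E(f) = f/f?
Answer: -1478621/37 ≈ -39963.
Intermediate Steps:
E(f) = 1
o(R, K) = (180 + K)/(1 + R) (o(R, K) = (K + 180)/(R + 1) = (180 + K)/(1 + R))
-39972 + o(36, w) = -39972 + (180 + 163)/(1 + 36) = -39972 + 343/37 = -1478621/37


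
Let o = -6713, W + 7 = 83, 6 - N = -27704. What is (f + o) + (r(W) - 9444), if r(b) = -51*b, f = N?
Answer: 7677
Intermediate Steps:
N = 27710 (N = 6 - 1*(-27704) = 6 + 27704 = 27710)
W = 76 (W = -7 + 83 = 76)
f = 27710
(f + o) + (r(W) - 9444) = (27710 - 6713) + (-51*76 - 9444) = 20997 + (-3876 - 9444) = 20997 - 13320 = 7677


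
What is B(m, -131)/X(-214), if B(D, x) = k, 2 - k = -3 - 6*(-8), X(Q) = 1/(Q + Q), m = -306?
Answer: 18404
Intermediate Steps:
X(Q) = 1/(2*Q)
k = -43 (k = 2 - (-3 - 6*(-8)) = 2 - (-3 + 48) = 2 - 1*45 = 2 - 45 = -43)
B(D, x) = -43
B(m, -131)/X(-214) = -43/((½)/(-214)) = -43/((½)*(-1/214)) = -43/(-1/428) = -43*(-428) = 18404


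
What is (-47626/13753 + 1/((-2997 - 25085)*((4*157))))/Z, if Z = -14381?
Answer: 839908146249/3487981782873928 ≈ 0.00024080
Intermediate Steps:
(-47626/13753 + 1/((-2997 - 25085)*((4*157))))/Z = (-47626/13753 + 1/((-2997 - 25085)*((4*157))))/(-14381) = (-47626*1/13753 + 1/(-28082*628))*(-1/14381) = (-47626/13753 - 1/28082*1/628)*(-1/14381) = (-47626/13753 - 1/17635496)*(-1/14381) = -839908146249/242540976488*(-1/14381) = 839908146249/3487981782873928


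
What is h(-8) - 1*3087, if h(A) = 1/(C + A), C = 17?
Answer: -27782/9 ≈ -3086.9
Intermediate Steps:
h(A) = 1/(17 + A)
h(-8) - 1*3087 = 1/(17 - 8) - 1*3087 = 1/9 - 3087 = -27782/9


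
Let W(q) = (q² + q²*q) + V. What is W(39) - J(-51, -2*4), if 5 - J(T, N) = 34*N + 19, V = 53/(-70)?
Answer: 4240687/70 ≈ 60581.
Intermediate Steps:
V = -53/70 (V = 53*(-1/70) = -53/70 ≈ -0.75714)
J(T, N) = -14 - 34*N (J(T, N) = 5 - (34*N + 19) = 5 - (19 + 34*N) = 5 + (-19 - 34*N) = -14 - 34*N)
W(q) = -53/70 + q² + q³ (W(q) = (q² + q²*q) - 53/70 = (q² + q³) - 53/70 = -53/70 + q² + q³)
W(39) - J(-51, -2*4) = (-53/70 + 39² + 39³) - (-14 - (-68)*4) = (-53/70 + 1521 + 59319) - (-14 - 34*(-8)) = 4258747/70 - (-14 + 272) = 4258747/70 - 1*258 = 4258747/70 - 258 = 4240687/70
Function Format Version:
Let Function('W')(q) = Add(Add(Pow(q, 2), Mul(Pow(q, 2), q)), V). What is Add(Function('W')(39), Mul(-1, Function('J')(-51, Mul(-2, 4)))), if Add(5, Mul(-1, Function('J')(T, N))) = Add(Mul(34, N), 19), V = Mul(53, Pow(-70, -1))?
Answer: Rational(4240687, 70) ≈ 60581.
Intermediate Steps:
V = Rational(-53, 70) (V = Mul(53, Rational(-1, 70)) = Rational(-53, 70) ≈ -0.75714)
Function('J')(T, N) = Add(-14, Mul(-34, N)) (Function('J')(T, N) = Add(5, Mul(-1, Add(Mul(34, N), 19))) = Add(5, Mul(-1, Add(19, Mul(34, N)))) = Add(5, Add(-19, Mul(-34, N))) = Add(-14, Mul(-34, N)))
Function('W')(q) = Add(Rational(-53, 70), Pow(q, 2), Pow(q, 3)) (Function('W')(q) = Add(Add(Pow(q, 2), Mul(Pow(q, 2), q)), Rational(-53, 70)) = Add(Add(Pow(q, 2), Pow(q, 3)), Rational(-53, 70)) = Add(Rational(-53, 70), Pow(q, 2), Pow(q, 3)))
Add(Function('W')(39), Mul(-1, Function('J')(-51, Mul(-2, 4)))) = Add(Add(Rational(-53, 70), Pow(39, 2), Pow(39, 3)), Mul(-1, Add(-14, Mul(-34, Mul(-2, 4))))) = Add(Add(Rational(-53, 70), 1521, 59319), Mul(-1, Add(-14, Mul(-34, -8)))) = Add(Rational(4258747, 70), Mul(-1, Add(-14, 272))) = Add(Rational(4258747, 70), Mul(-1, 258)) = Add(Rational(4258747, 70), -258) = Rational(4240687, 70)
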